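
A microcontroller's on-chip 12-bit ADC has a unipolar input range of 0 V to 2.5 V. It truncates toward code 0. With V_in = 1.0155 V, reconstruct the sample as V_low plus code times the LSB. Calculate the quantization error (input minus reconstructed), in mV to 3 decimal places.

One LSB is 2.5 V / 4096 = 0.610 mV.
(V_in − V_low)/LSB = (1.0155 − 0)/0.000610352 = 1663.7952 → code 1663 (floor).
Code 1663 maps back to 0 + 1663×0.000610352 V = 1.0150146 V.
Error = 1.0155 − 1.0150146 = 0.000485352 V = 0.485 mV.

0.485 mV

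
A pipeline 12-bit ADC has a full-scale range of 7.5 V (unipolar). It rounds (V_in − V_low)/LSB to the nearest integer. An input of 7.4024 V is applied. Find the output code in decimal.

Full-scale span = 7.5 V; LSB = 7.5/2^12 = 1.831 mV.
(V_in − V_low)/LSB = (7.4024 − 0) / 0.00183105 = 4042.697.
Round → code 4043.

code 4043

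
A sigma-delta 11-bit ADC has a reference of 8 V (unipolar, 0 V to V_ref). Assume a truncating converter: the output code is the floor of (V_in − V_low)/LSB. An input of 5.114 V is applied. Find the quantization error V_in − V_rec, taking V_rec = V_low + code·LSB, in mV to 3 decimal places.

Step size: 8 V ÷ 2^11 = 3.906 mV.
(V_in − V_low)/LSB = (5.114 − 0)/0.00390625 = 1309.1840 → code 1309 (floor).
Reconstructed: 5.1132812 V.
Difference: 0.00071875 V → 0.719 mV.

0.719 mV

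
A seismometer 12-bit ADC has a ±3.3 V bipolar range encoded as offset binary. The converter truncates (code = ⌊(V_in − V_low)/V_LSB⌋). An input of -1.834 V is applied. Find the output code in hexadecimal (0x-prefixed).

Full-scale span = 6.6 V; LSB = 6.6/2^12 = 1.611 mV.
Input sits at 909.808 steps above V_low.
So the output code is 909.
In hexadecimal (0x-prefixed): 0x38D.

code 0x38D (decimal 909)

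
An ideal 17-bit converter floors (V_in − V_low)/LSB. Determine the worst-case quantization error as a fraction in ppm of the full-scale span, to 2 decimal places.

7.63 ppm

Truncating → worst-case error = 1 LSB = V_FS/2^17, so 1e+06/131072 = 7.62939 ppm of full scale.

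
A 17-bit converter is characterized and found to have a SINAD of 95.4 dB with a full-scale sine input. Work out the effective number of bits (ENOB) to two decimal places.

ENOB = (SINAD − 1.76) / 6.02 = (95.4 − 1.76)/6.02 = 15.555.

15.55 bits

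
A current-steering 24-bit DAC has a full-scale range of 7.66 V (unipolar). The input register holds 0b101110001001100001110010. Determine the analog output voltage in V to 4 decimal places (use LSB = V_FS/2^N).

LSB = 7.66 V / 2^24 = 0.46 µV.
Code 0b101110001001100001110010 = 12097650 decimal.
V_out = 0 + 12097650 × 4.56572e-07 V = 5.52344 V.

5.5234 V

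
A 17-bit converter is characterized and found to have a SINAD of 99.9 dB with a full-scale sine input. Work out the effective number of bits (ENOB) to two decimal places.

16.30 bits

ENOB = (SINAD − 1.76) / 6.02 = (99.9 − 1.76)/6.02 = 16.302.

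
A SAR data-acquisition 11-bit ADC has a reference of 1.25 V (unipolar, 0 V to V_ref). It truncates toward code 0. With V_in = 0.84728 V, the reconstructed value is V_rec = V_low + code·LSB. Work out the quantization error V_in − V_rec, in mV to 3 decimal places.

0.112 mV

One LSB is 1.25 V / 2048 = 0.610 mV.
(V_in − V_low)/LSB = (0.84728 − 0)/0.000610352 = 1388.1836 → code 1388 (floor).
Reconstructed: 0.84716797 V.
Error = 0.84728 − 0.84716797 = 0.000112031 V = 0.112 mV.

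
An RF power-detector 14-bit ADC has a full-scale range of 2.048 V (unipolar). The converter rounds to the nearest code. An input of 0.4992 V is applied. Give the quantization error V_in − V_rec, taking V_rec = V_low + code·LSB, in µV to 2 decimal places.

LSB = 2.048/2^14 = 125.00 µV.
(0.4992 − 0)/0.000125 = 3993.6000; round gives code 3994.
V_rec = 0 + 3994·0.000125 = 0.49925 V.
Error = 0.4992 − 0.49925 = -5e-05 V = -50.00 µV.

-50.00 µV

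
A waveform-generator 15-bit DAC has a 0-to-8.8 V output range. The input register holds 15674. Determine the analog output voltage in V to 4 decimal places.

LSB = 8.8 V / 2^15 = 268.55 µV.
V_out = 0 + 15674 × 0.000268555 V = 4.20933 V.

4.2093 V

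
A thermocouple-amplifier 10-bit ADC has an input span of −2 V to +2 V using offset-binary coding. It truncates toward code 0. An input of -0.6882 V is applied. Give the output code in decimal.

code 335

Full-scale span = 4 V; LSB = 4/2^10 = 3.906 mV.
Input sits at 335.821 steps above V_low.
Floor → code 335.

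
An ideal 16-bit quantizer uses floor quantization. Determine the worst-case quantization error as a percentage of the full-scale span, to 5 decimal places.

0.00153 %

Truncating → worst-case error = 1 LSB = V_FS/2^16, so 100/65536 = 0.00152588 % of full scale.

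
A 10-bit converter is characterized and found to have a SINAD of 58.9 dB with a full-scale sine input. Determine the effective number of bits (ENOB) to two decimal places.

ENOB = (SINAD − 1.76) / 6.02 = (58.9 − 1.76)/6.02 = 9.492.

9.49 bits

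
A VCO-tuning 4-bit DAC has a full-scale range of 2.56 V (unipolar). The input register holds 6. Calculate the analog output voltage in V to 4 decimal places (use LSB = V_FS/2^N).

0.9600 V

LSB = 2.56 V / 2^4 = 160.000 mV.
V_out = 0 + 6 × 0.16 V = 0.96 V.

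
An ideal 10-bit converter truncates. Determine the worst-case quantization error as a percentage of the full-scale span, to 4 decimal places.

Truncating → worst-case error = 1 LSB = V_FS/2^10, so 100/1024 = 0.0976562 % of full scale.

0.0977 %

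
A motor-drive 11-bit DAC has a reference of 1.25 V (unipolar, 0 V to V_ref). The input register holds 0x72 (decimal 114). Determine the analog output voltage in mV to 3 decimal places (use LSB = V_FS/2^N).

69.580 mV

LSB = 1.25 V / 2^11 = 0.610 mV.
Code 0x72 = 114 decimal.
V_out = 0 + 114 × 0.000610352 V = 0.0695801 V.
= 69.580 mV.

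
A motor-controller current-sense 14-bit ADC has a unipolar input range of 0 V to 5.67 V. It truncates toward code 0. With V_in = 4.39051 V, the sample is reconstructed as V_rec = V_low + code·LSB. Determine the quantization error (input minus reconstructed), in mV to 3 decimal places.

Step size: 5.67 V ÷ 2^14 = 346.07 µV.
(4.39051 − 0)/0.000346069 = 12686.7929; ⌊·⌋ gives code 12686.
V_rec = 0 + 12686·0.000346069 = 4.3902356 V.
Error = 4.39051 − 4.3902356 = 0.000274404 V = 0.274 mV.

0.274 mV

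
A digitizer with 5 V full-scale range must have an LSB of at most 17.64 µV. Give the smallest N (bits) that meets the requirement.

19 bits

Number of steps required ≥ 5 V / 17.64 µV = 283446.71.
Need 2^N ≥ 283446.71; 2^18 = 262144, 2^19 = 524288.
Minimum N = 19.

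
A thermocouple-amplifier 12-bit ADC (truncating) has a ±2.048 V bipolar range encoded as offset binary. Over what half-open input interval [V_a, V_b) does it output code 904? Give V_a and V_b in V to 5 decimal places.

[-1.14400 V, -1.14300 V)

LSB = 4.096/2^12 = 1.000 mV.
V_a = V_low + 904·LSB = -1.144 V; V_b = V_low + 905·LSB = -1.143 V.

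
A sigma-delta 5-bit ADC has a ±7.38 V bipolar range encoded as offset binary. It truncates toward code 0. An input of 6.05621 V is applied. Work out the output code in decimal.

With 32 levels over 14.76 V, one step is 461.250 mV.
(V_in − V_low)/LSB = (6.05621 − (−7.38)) / 0.46125 = 29.130.
Floor → code 29.

code 29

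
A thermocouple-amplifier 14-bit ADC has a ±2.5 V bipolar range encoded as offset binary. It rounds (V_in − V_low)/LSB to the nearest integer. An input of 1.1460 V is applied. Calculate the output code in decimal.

Full-scale span = 5 V; LSB = 5/2^14 = 305.18 µV.
Input sits at 11947.213 steps above V_low.
So the output code is 11947.

code 11947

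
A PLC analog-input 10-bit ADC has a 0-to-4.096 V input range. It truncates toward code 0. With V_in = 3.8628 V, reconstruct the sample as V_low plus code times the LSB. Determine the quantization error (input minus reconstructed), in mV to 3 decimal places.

Step size: 4.096 V ÷ 2^10 = 4.000 mV.
Scaled input = 965.7000 LSBs, so code = 965.
Reconstructed: 3.86 V.
Difference: 0.0028 V → 2.800 mV.

2.800 mV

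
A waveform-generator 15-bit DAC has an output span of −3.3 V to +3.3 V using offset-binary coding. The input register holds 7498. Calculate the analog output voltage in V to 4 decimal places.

-1.7898 V

LSB = 6.6 V / 2^15 = 201.42 µV.
V_out = (−3.3) + 7498 × 0.000201416 V = -1.78978 V.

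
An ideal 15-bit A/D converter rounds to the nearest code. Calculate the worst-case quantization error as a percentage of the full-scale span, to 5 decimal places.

Rounding → worst-case error = ½ LSB = V_FS/2^16, so 100/65536 = 0.00152588 % of full scale.

0.00153 %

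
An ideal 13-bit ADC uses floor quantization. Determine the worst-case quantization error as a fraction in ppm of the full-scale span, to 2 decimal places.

Truncating → worst-case error = 1 LSB = V_FS/2^13, so 1e+06/8192 = 122.07 ppm of full scale.

122.07 ppm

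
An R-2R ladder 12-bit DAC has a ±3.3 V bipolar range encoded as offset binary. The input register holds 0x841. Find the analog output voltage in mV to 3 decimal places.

104.736 mV

LSB = 6.6 V / 2^12 = 1.611 mV.
Code 0x841 = 2113 decimal.
V_out = (−3.3) + 2113 × 0.00161133 V = 0.104736 V.
= 104.736 mV.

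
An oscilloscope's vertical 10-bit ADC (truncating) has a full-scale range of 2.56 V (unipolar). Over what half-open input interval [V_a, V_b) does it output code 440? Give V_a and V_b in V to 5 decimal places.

[1.10000 V, 1.10250 V)

LSB = 2.56/2^10 = 2.500 mV.
V_a = V_low + 440·LSB = 1.1 V; V_b = V_low + 441·LSB = 1.1025 V.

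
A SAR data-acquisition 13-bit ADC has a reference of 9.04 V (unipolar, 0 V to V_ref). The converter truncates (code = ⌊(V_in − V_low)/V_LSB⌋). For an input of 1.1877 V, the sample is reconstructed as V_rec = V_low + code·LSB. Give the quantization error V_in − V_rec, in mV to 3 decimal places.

Step size: 9.04 V ÷ 2^13 = 1.104 mV.
Scaled input = 1076.2874 LSBs, so code = 1076.
Reconstructed: 1.1873828 V.
V_in − V_rec = 0.000317187 V = 0.317 mV.

0.317 mV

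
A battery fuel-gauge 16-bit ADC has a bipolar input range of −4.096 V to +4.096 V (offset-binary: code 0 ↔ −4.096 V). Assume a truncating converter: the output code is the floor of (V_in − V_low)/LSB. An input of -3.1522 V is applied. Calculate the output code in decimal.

With 65536 levels over 8.192 V, one step is 125.00 µV.
(-3.1522 − (−4.096)) / 0.000125 = 7550.400 LSBs.
Floor → code 7550.

code 7550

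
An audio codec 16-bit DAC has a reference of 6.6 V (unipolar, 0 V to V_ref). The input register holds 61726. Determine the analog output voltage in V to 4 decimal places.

LSB = 6.6 V / 2^16 = 100.71 µV.
V_out = 0 + 61726 × 0.000100708 V = 6.2163 V.

6.2163 V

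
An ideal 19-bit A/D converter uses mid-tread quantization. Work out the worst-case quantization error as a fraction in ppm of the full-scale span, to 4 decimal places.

0.9537 ppm

Rounding → worst-case error = ½ LSB = V_FS/2^20, so 1e+06/1048576 = 0.953674 ppm of full scale.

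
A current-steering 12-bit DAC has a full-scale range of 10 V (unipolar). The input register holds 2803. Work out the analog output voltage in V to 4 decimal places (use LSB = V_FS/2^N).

6.8433 V

LSB = 10 V / 2^12 = 2.441 mV.
V_out = 0 + 2803 × 0.00244141 V = 6.84326 V.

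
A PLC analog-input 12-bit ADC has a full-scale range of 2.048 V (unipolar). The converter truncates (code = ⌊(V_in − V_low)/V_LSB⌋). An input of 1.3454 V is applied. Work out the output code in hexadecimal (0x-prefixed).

With 4096 levels over 2.048 V, one step is 0.500 mV.
(V_in − V_low)/LSB = (1.3454 − 0) / 0.0005 = 2690.800.
⌊·⌋(2690.800) = 2690.
In hexadecimal (0x-prefixed): 0xA82.

code 0xA82 (decimal 2690)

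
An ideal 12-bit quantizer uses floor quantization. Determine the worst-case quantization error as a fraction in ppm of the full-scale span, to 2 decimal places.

Truncating → worst-case error = 1 LSB = V_FS/2^12, so 1e+06/4096 = 244.141 ppm of full scale.

244.14 ppm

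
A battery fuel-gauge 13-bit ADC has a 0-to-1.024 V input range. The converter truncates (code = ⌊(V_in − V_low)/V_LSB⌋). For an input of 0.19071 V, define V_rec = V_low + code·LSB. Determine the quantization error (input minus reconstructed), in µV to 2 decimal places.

LSB = 1.024/2^13 = 125.00 µV.
Scaled input = 1525.6800 LSBs, so code = 1525.
V_rec = 0 + 1525·0.000125 = 0.190625 V.
V_in − V_rec = 8.5e-05 V = 85.00 µV.

85.00 µV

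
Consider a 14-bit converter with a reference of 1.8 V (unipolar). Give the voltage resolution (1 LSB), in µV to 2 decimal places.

109.86 µV

Full-scale span = 1.8 V.
LSB = 1.8 / 2^14 = 1.8 / 16384 = 0.000109863 V = 109.86 µV.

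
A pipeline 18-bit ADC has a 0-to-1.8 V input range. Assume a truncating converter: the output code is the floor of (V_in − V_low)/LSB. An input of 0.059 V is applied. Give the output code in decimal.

With 262144 levels over 1.8 V, one step is 6.87 µV.
(0.059 − 0) / 6.86646e-06 = 8592.498 LSBs.
So the output code is 8592.

code 8592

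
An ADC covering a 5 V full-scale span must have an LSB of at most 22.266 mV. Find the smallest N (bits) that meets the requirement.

8 bits

Number of steps required ≥ 5 V / 22.266 mV = 224.56.
Need 2^N ≥ 224.56; 2^7 = 128, 2^8 = 256.
Minimum N = 8.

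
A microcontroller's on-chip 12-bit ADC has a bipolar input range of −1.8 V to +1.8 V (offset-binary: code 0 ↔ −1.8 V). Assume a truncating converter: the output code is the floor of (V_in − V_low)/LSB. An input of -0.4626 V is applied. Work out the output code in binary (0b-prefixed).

With 4096 levels over 3.6 V, one step is 0.879 mV.
Input sits at 1521.664 steps above V_low.
So the output code is 1521.
In binary (0b-prefixed): 0b10111110001.

code 0b10111110001 (decimal 1521)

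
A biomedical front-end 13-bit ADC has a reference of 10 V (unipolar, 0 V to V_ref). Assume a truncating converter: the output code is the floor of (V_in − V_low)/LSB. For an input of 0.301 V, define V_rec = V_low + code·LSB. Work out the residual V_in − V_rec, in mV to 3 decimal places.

0.707 mV

LSB = 10/2^13 = 1.221 mV.
Scaled input = 246.5792 LSBs, so code = 246.
Reconstructed: 0.30029297 V.
Error = 0.301 − 0.30029297 = 0.000707031 V = 0.707 mV.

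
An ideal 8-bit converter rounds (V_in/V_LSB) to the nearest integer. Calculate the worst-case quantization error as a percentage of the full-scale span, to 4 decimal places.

Rounding → worst-case error = ½ LSB = V_FS/2^9, so 100/512 = 0.195312 % of full scale.

0.1953 %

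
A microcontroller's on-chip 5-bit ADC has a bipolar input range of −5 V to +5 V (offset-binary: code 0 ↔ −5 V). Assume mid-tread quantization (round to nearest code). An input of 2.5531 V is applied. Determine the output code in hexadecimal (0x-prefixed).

code 0x18 (decimal 24)

Full-scale span = 10 V; LSB = 10/2^5 = 312.500 mV.
(V_in − V_low)/LSB = (2.5531 − (−5)) / 0.3125 = 24.170.
So the output code is 24.
In hexadecimal (0x-prefixed): 0x18.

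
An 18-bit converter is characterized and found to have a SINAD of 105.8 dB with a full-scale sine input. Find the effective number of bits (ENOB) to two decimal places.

17.28 bits

ENOB = (SINAD − 1.76) / 6.02 = (105.8 − 1.76)/6.02 = 17.282.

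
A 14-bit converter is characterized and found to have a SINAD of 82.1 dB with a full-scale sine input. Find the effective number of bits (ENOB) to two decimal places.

13.35 bits

ENOB = (SINAD − 1.76) / 6.02 = (82.1 − 1.76)/6.02 = 13.346.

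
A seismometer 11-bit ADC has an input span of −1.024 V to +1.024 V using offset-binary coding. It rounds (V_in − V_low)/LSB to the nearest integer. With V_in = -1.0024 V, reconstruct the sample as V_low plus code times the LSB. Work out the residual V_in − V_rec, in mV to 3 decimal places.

-0.400 mV

LSB = 2.048/2^11 = 1.000 mV.
(-1.0024 − (−1.024))/0.001 = 21.6000; round gives code 22.
Code 22 maps back to (−1.024) + 22×0.001 V = -1.002 V.
Error = -1.0024 − (−1.002) = -0.0004 V = -0.400 mV.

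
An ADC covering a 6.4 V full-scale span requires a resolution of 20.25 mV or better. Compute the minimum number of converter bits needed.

Number of steps required ≥ 6.4 V / 20.25 mV = 316.05.
Need 2^N ≥ 316.05; 2^8 = 256, 2^9 = 512.
Minimum N = 9.

9 bits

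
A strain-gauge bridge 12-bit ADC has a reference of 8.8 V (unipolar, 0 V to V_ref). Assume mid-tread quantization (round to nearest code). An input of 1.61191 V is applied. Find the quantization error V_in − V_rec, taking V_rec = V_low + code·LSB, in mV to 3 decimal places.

0.582 mV

LSB = 8.8/2^12 = 2.148 mV.
(1.61191 − 0)/0.00214844 = 750.2708; round gives code 750.
V_rec = 0 + 750·0.00214844 = 1.6113281 V.
Difference: 0.000581875 V → 0.582 mV.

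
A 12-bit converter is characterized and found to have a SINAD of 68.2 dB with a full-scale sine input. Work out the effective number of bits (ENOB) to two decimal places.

ENOB = (SINAD − 1.76) / 6.02 = (68.2 − 1.76)/6.02 = 11.037.

11.04 bits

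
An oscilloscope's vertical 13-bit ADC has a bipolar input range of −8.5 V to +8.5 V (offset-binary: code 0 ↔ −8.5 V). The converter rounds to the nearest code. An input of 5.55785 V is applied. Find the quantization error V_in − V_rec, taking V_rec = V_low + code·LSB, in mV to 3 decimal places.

0.477 mV

LSB = 17/2^13 = 2.075 mV.
Scaled input = 6774.2298 LSBs, so code = 6774.
Reconstructed: 5.557373 V.
V_in − V_rec = 0.000476953 V = 0.477 mV.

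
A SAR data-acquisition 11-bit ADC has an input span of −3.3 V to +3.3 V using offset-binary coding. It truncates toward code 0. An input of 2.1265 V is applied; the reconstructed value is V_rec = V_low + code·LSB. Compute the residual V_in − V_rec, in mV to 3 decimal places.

Step size: 6.6 V ÷ 2^11 = 3.223 mV.
(V_in − V_low)/LSB = (2.1265 − (−3.3))/0.00322266 = 1683.8594 → code 1683 (floor).
Reconstructed: 2.1237305 V.
V_in − V_rec = 0.00276953 V = 2.770 mV.

2.770 mV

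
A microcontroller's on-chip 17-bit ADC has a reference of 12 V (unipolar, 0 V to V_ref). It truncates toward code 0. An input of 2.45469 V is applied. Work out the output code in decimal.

code 26811

Full-scale span = 12 V; LSB = 12/2^17 = 91.55 µV.
Input sits at 26811.761 steps above V_low.
Floor → code 26811.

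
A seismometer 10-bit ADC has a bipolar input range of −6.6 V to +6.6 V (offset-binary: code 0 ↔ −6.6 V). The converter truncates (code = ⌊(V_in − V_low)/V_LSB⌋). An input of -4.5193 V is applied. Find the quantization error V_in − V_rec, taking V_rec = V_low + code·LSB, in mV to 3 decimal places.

Step size: 13.2 V ÷ 2^10 = 12.891 mV.
(-4.5193 − (−6.6))/0.0128906 = 161.4119; ⌊·⌋ gives code 161.
Reconstructed: -4.5246094 V.
Error = -4.5193 − (−4.5246094) = 0.00530937 V = 5.309 mV.

5.309 mV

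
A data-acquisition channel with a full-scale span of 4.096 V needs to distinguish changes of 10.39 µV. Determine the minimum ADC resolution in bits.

Number of steps required ≥ 4.096 V / 10.39 µV = 394225.22.
Need 2^N ≥ 394225.22; 2^18 = 262144, 2^19 = 524288.
Minimum N = 19.

19 bits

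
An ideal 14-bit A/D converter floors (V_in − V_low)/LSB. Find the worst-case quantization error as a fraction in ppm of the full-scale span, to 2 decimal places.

61.04 ppm

Truncating → worst-case error = 1 LSB = V_FS/2^14, so 1e+06/16384 = 61.0352 ppm of full scale.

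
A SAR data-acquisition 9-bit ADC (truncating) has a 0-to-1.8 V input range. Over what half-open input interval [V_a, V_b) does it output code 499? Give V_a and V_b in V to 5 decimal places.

LSB = 1.8/2^9 = 3.516 mV.
V_a = V_low + 499·LSB = 1.7543 V; V_b = V_low + 500·LSB = 1.75781 V.

[1.75430 V, 1.75781 V)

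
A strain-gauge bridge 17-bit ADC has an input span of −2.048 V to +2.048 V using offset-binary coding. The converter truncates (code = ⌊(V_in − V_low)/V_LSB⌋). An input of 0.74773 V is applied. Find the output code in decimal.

code 89463

Full-scale span = 4.096 V; LSB = 4.096/2^17 = 31.25 µV.
Input sits at 89463.360 steps above V_low.
Floor → code 89463.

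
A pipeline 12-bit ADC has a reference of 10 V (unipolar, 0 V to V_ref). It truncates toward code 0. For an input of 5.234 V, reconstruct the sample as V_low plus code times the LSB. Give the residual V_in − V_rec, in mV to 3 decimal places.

2.066 mV

One LSB is 10 V / 4096 = 2.441 mV.
Scaled input = 2143.8464 LSBs, so code = 2143.
V_rec = 0 + 2143·0.00244141 = 5.2319336 V.
Error = 5.234 − 5.2319336 = 0.00206641 V = 2.066 mV.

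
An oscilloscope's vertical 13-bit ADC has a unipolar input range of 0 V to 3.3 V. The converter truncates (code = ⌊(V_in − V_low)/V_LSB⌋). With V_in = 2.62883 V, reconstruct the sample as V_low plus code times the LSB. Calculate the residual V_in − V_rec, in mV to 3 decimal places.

One LSB is 3.3 V / 8192 = 402.83 µV.
(2.62883 − 0)/0.000402832 = 6525.8713; ⌊·⌋ gives code 6525.
V_rec = 0 + 6525·0.000402832 = 2.628479 V.
Difference: 0.000350996 V → 0.351 mV.

0.351 mV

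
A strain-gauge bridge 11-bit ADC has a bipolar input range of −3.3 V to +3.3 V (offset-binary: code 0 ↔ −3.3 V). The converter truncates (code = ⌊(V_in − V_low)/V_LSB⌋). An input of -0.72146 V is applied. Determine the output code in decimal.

With 2048 levels over 6.6 V, one step is 3.223 mV.
Input sits at 800.129 steps above V_low.
So the output code is 800.

code 800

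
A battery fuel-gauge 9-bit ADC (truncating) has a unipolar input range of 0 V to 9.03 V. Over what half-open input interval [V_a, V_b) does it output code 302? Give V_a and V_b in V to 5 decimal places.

[5.32629 V, 5.34393 V)

LSB = 9.03/2^9 = 17.637 mV.
V_a = V_low + 302·LSB = 5.32629 V; V_b = V_low + 303·LSB = 5.34393 V.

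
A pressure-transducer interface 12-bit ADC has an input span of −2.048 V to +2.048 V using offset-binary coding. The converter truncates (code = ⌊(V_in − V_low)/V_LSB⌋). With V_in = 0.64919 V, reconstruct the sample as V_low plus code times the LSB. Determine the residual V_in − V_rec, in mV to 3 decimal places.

0.190 mV

Step size: 4.096 V ÷ 2^12 = 1.000 mV.
(V_in − V_low)/LSB = (0.64919 − (−2.048))/0.001 = 2697.1900 → code 2697 (floor).
V_rec = (−2.048) + 2697·0.001 = 0.649 V.
Difference: 0.00019 V → 0.190 mV.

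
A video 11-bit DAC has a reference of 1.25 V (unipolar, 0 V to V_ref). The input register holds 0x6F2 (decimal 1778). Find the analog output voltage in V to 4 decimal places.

LSB = 1.25 V / 2^11 = 0.610 mV.
Code 0x6F2 = 1778 decimal.
V_out = 0 + 1778 × 0.000610352 V = 1.08521 V.

1.0852 V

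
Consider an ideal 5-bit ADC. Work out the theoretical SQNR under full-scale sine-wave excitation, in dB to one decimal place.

SNR ≈ 6.02·N + 1.76 dB = 6.02·5 + 1.76 = 31.86 dB.

31.9 dB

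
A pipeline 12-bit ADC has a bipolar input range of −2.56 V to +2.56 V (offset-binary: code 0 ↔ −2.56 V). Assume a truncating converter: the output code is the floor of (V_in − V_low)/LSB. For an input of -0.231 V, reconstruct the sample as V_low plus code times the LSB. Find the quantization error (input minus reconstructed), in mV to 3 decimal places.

LSB = 5.12/2^12 = 1.250 mV.
(V_in − V_low)/LSB = (-0.231 − (−2.56))/0.00125 = 1863.2000 → code 1863 (floor).
V_rec = (−2.56) + 1863·0.00125 = -0.23125 V.
Error = -0.231 − (−0.23125) = 0.00025 V = 0.250 mV.

0.250 mV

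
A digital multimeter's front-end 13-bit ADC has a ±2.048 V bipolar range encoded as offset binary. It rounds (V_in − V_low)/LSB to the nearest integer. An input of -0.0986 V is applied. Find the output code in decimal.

code 3899

Full-scale span = 4.096 V; LSB = 4.096/2^13 = 0.500 mV.
Input sits at 3898.800 steps above V_low.
Round → code 3899.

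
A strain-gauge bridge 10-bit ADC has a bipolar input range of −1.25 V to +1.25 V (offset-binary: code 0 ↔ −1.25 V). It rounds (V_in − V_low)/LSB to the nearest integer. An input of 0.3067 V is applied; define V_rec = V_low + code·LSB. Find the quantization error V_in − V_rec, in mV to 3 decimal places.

Step size: 2.5 V ÷ 2^10 = 2.441 mV.
(0.3067 − (−1.25))/0.00244141 = 637.6243; round gives code 638.
V_rec = (−1.25) + 638·0.00244141 = 0.30761719 V.
V_in − V_rec = -0.000917188 V = -0.917 mV.

-0.917 mV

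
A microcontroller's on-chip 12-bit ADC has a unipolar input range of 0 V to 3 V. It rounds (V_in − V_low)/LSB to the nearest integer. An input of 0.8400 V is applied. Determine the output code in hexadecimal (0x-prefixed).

code 0x47B (decimal 1147)

With 4096 levels over 3 V, one step is 0.732 mV.
(V_in − V_low)/LSB = (0.8400 − 0) / 0.000732422 = 1146.880.
round(1146.880) = 1147.
In hexadecimal (0x-prefixed): 0x47B.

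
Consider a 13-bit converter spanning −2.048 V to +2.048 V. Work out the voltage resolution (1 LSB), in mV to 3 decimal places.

Full-scale span = 4.096 V.
LSB = 4.096 / 2^13 = 4.096 / 8192 = 0.0005 V = 0.500 mV.

0.500 mV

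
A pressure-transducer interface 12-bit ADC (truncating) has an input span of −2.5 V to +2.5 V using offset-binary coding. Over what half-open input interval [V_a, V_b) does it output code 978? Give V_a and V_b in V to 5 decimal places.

LSB = 5/2^12 = 1.221 mV.
V_a = V_low + 978·LSB = -1.30615 V; V_b = V_low + 979·LSB = -1.30493 V.

[-1.30615 V, -1.30493 V)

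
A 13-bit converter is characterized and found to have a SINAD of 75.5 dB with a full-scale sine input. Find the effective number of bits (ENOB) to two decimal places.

12.25 bits

ENOB = (SINAD − 1.76) / 6.02 = (75.5 − 1.76)/6.02 = 12.249.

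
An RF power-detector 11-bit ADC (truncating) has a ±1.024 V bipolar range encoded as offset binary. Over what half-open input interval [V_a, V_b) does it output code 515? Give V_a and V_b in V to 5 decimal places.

[-0.50900 V, -0.50800 V)

LSB = 2.048/2^11 = 1.000 mV.
V_a = V_low + 515·LSB = -0.509 V; V_b = V_low + 516·LSB = -0.508 V.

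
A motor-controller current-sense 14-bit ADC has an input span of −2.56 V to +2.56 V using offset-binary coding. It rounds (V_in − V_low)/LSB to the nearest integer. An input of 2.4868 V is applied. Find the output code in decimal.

Full-scale span = 5.12 V; LSB = 5.12/2^14 = 312.50 µV.
(V_in − V_low)/LSB = (2.4868 − (−2.56)) / 0.0003125 = 16149.760.
So the output code is 16150.

code 16150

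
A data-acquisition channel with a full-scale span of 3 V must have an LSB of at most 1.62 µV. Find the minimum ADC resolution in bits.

21 bits

Number of steps required ≥ 3 V / 1.62 µV = 1851851.85.
Need 2^N ≥ 1851851.85; 2^20 = 1048576, 2^21 = 2097152.
Minimum N = 21.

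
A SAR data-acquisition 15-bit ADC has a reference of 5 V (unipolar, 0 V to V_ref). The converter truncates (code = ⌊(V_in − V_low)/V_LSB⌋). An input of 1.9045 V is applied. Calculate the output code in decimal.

Full-scale span = 5 V; LSB = 5/2^15 = 152.59 µV.
Input sits at 12481.331 steps above V_low.
Floor → code 12481.

code 12481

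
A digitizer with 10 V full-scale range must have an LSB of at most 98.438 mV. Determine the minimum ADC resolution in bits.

7 bits

Number of steps required ≥ 10 V / 98.438 mV = 101.59.
Need 2^N ≥ 101.59; 2^6 = 64, 2^7 = 128.
Minimum N = 7.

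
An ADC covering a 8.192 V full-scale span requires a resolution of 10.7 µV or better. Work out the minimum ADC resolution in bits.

20 bits

Number of steps required ≥ 8.192 V / 10.7 µV = 765607.48.
Need 2^N ≥ 765607.48; 2^19 = 524288, 2^20 = 1048576.
Minimum N = 20.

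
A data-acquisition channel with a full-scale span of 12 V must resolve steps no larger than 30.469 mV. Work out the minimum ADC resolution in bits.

Number of steps required ≥ 12 V / 30.469 mV = 393.84.
Need 2^N ≥ 393.84; 2^8 = 256, 2^9 = 512.
Minimum N = 9.

9 bits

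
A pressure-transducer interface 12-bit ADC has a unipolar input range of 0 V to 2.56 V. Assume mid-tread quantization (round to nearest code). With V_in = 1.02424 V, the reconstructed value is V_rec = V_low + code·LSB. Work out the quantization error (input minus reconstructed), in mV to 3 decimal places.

-0.135 mV

One LSB is 2.56 V / 4096 = 0.625 mV.
(V_in − V_low)/LSB = (1.02424 − 0)/0.000625 = 1638.7840 → code 1639 (round).
V_rec = 0 + 1639·0.000625 = 1.024375 V.
Error = 1.02424 − 1.024375 = -0.000135 V = -0.135 mV.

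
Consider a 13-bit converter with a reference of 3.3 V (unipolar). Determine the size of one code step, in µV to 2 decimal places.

Full-scale span = 3.3 V.
LSB = 3.3 / 2^13 = 3.3 / 8192 = 0.000402832 V = 402.83 µV.

402.83 µV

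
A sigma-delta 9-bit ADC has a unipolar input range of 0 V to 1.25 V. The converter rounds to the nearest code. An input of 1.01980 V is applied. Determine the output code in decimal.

code 418

With 512 levels over 1.25 V, one step is 2.441 mV.
Input sits at 417.710 steps above V_low.
So the output code is 418.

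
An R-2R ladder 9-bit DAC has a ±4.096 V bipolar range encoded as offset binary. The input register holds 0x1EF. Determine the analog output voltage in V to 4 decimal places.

LSB = 8.192 V / 2^9 = 16.000 mV.
Code 0x1EF = 495 decimal.
V_out = (−4.096) + 495 × 0.016 V = 3.824 V.

3.8240 V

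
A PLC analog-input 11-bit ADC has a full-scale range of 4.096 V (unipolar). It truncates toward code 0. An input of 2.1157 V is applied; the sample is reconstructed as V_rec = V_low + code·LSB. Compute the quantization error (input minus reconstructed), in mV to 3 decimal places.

1.700 mV

LSB = 4.096/2^11 = 2.000 mV.
(V_in − V_low)/LSB = (2.1157 − 0)/0.002 = 1057.8500 → code 1057 (floor).
Reconstructed: 2.114 V.
Difference: 0.0017 V → 1.700 mV.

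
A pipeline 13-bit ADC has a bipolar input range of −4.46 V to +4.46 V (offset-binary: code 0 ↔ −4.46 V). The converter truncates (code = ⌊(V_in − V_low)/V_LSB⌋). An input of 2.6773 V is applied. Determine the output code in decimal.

code 6554

Full-scale span = 8.92 V; LSB = 8.92/2^13 = 1.089 mV.
Input sits at 6554.794 steps above V_low.
So the output code is 6554.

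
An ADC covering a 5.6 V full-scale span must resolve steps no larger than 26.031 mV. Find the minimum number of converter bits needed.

Number of steps required ≥ 5.6 V / 26.031 mV = 215.13.
Need 2^N ≥ 215.13; 2^7 = 128, 2^8 = 256.
Minimum N = 8.

8 bits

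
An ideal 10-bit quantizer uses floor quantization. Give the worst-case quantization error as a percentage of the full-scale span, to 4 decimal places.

0.0977 %

Truncating → worst-case error = 1 LSB = V_FS/2^10, so 100/1024 = 0.0976562 % of full scale.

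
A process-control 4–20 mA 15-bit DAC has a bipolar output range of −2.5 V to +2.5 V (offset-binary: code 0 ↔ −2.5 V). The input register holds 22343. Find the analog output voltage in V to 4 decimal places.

0.9093 V

LSB = 5 V / 2^15 = 152.59 µV.
V_out = (−2.5) + 22343 × 0.000152588 V = 0.909271 V.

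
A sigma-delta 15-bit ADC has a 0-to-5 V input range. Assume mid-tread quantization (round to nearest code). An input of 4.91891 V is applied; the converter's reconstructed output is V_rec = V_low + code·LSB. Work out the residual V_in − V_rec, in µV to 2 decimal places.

Step size: 5 V ÷ 2^15 = 152.59 µV.
(V_in − V_low)/LSB = (4.91891 − 0)/0.000152588 = 32236.5686 → code 32237 (round).
Reconstructed: 4.9189758 V.
Error = 4.91891 − 4.9189758 = -6.58301e-05 V = -65.83 µV.

-65.83 µV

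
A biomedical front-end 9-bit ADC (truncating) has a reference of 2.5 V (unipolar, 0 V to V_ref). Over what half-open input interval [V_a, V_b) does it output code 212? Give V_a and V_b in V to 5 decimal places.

[1.03516 V, 1.04004 V)

LSB = 2.5/2^9 = 4.883 mV.
V_a = V_low + 212·LSB = 1.03516 V; V_b = V_low + 213·LSB = 1.04004 V.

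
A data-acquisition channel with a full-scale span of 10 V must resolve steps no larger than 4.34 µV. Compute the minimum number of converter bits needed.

22 bits

Number of steps required ≥ 10 V / 4.34 µV = 2304147.47.
Need 2^N ≥ 2304147.47; 2^21 = 2097152, 2^22 = 4194304.
Minimum N = 22.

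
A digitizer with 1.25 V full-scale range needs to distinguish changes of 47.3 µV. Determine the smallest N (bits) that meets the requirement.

15 bits

Number of steps required ≥ 1.25 V / 47.3 µV = 26427.06.
Need 2^N ≥ 26427.06; 2^14 = 16384, 2^15 = 32768.
Minimum N = 15.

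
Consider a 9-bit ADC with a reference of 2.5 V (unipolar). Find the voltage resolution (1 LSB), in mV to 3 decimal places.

Full-scale span = 2.5 V.
LSB = 2.5 / 2^9 = 2.5 / 512 = 0.00488281 V = 4.883 mV.

4.883 mV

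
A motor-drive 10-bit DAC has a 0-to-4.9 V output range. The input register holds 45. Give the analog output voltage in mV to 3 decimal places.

215.332 mV

LSB = 4.9 V / 2^10 = 4.785 mV.
V_out = 0 + 45 × 0.00478516 V = 0.215332 V.
= 215.332 mV.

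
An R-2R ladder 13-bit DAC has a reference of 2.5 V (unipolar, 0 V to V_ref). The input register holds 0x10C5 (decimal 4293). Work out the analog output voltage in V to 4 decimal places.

1.3101 V

LSB = 2.5 V / 2^13 = 305.18 µV.
Code 0x10C5 = 4293 decimal.
V_out = 0 + 4293 × 0.000305176 V = 1.31012 V.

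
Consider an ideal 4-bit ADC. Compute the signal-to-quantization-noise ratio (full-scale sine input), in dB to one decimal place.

SNR ≈ 6.02·N + 1.76 dB = 6.02·4 + 1.76 = 25.84 dB.

25.8 dB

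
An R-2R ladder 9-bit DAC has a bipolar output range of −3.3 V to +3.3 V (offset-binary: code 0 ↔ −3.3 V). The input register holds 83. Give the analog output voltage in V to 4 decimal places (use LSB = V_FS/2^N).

-2.2301 V

LSB = 6.6 V / 2^9 = 12.891 mV.
V_out = (−3.3) + 83 × 0.0128906 V = -2.23008 V.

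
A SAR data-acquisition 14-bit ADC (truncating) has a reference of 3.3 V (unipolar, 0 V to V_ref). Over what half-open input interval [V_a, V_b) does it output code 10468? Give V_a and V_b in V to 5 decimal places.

LSB = 3.3/2^14 = 201.42 µV.
V_a = V_low + 10468·LSB = 2.10842 V; V_b = V_low + 10469·LSB = 2.10862 V.

[2.10842 V, 2.10862 V)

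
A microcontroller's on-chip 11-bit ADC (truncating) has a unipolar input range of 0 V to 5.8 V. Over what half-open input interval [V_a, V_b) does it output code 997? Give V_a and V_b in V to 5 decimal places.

LSB = 5.8/2^11 = 2.832 mV.
V_a = V_low + 997·LSB = 2.82354 V; V_b = V_low + 998·LSB = 2.82637 V.

[2.82354 V, 2.82637 V)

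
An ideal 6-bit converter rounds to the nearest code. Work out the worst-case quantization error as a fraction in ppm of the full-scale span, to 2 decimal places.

7812.50 ppm

Rounding → worst-case error = ½ LSB = V_FS/2^7, so 1e+06/128 = 7812.5 ppm of full scale.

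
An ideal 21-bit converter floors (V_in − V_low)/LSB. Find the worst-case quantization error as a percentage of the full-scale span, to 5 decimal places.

Truncating → worst-case error = 1 LSB = V_FS/2^21, so 100/2097152 = 4.76837e-05 % of full scale.

0.00005 %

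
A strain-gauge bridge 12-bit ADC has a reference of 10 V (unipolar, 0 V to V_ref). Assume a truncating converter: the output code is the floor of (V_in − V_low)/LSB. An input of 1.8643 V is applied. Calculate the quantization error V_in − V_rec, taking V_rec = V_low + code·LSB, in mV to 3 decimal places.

One LSB is 10 V / 4096 = 2.441 mV.
(V_in − V_low)/LSB = (1.8643 − 0)/0.00244141 = 763.6173 → code 763 (floor).
V_rec = 0 + 763·0.00244141 = 1.862793 V.
Error = 1.8643 − 1.862793 = 0.00150703 V = 1.507 mV.

1.507 mV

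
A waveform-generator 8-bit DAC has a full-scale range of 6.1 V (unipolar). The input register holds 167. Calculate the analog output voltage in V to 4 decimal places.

LSB = 6.1 V / 2^8 = 23.828 mV.
V_out = 0 + 167 × 0.0238281 V = 3.9793 V.

3.9793 V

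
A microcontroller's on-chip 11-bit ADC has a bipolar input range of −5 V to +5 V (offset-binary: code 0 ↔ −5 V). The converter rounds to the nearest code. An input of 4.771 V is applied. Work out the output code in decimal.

code 2001

With 2048 levels over 10 V, one step is 4.883 mV.
(4.771 − (−5)) / 0.00488281 = 2001.101 LSBs.
Round → code 2001.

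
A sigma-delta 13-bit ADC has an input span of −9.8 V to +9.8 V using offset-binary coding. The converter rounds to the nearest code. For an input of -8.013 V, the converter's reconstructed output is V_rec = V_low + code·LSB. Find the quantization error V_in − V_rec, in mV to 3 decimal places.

One LSB is 19.6 V / 8192 = 2.393 mV.
Scaled input = 746.8931 LSBs, so code = 747.
Reconstructed: -8.0127441 V.
Error = -8.013 − (−8.0127441) = -0.000255859 V = -0.256 mV.

-0.256 mV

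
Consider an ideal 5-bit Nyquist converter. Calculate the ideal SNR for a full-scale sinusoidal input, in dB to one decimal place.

SNR ≈ 6.02·N + 1.76 dB = 6.02·5 + 1.76 = 31.86 dB.

31.9 dB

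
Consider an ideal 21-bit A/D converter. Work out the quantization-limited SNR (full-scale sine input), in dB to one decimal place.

SNR ≈ 6.02·N + 1.76 dB = 6.02·21 + 1.76 = 128.18 dB.

128.2 dB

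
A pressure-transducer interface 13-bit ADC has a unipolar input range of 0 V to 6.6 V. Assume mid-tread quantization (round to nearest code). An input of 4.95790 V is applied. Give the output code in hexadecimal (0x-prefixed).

code 0x180A (decimal 6154)

Full-scale span = 6.6 V; LSB = 6.6/2^13 = 0.806 mV.
(V_in − V_low)/LSB = (4.95790 − 0) / 0.000805664 = 6153.806.
Round → code 6154.
In hexadecimal (0x-prefixed): 0x180A.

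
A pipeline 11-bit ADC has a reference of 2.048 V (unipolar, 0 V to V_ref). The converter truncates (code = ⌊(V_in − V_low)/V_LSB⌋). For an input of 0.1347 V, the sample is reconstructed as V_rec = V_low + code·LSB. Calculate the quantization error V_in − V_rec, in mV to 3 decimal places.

0.700 mV

LSB = 2.048/2^11 = 1.000 mV.
(0.1347 − 0)/0.001 = 134.7000; ⌊·⌋ gives code 134.
Code 134 maps back to 0 + 134×0.001 V = 0.134 V.
V_in − V_rec = 0.0007 V = 0.700 mV.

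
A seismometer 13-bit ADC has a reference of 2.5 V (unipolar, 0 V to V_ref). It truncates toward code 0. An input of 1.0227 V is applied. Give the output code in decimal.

code 3351

With 8192 levels over 2.5 V, one step is 305.18 µV.
Input sits at 3351.183 steps above V_low.
Floor → code 3351.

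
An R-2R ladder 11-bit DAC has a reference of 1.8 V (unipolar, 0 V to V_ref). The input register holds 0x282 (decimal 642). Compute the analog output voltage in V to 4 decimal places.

0.5643 V

LSB = 1.8 V / 2^11 = 0.879 mV.
Code 0x282 = 642 decimal.
V_out = 0 + 642 × 0.000878906 V = 0.564258 V.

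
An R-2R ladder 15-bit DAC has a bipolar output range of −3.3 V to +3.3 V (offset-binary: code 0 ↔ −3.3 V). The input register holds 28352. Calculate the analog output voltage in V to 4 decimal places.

2.4105 V

LSB = 6.6 V / 2^15 = 201.42 µV.
V_out = (−3.3) + 28352 × 0.000201416 V = 2.41055 V.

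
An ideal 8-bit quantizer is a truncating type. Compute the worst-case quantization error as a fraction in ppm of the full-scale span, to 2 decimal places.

3906.25 ppm

Truncating → worst-case error = 1 LSB = V_FS/2^8, so 1e+06/256 = 3906.25 ppm of full scale.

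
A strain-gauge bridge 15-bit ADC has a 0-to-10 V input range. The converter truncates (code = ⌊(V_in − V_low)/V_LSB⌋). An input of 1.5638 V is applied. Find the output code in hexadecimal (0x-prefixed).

code 0x1404 (decimal 5124)

LSB = 10 V / 32768 = 305.18 µV.
Input sits at 5124.260 steps above V_low.
So the output code is 5124.
In hexadecimal (0x-prefixed): 0x1404.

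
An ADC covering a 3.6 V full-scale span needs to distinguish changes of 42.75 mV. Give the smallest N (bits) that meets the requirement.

Number of steps required ≥ 3.6 V / 42.75 mV = 84.21.
Need 2^N ≥ 84.21; 2^6 = 64, 2^7 = 128.
Minimum N = 7.

7 bits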